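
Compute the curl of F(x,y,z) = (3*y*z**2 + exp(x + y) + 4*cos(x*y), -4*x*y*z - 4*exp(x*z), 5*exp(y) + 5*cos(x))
(4*x*y + 4*x*exp(x*z) + 5*exp(y), 6*y*z + 5*sin(x), 4*x*sin(x*y) - 4*y*z - 3*z**2 - 4*z*exp(x*z) - exp(x + y))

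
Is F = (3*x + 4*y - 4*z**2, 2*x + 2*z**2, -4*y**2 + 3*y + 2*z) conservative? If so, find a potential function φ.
No, ∇×F = (-8*y - 4*z + 3, -8*z, -2) ≠ 0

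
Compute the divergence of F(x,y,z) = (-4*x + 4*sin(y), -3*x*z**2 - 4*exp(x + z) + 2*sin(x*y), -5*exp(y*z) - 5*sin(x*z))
2*x*cos(x*y) - 5*x*cos(x*z) - 5*y*exp(y*z) - 4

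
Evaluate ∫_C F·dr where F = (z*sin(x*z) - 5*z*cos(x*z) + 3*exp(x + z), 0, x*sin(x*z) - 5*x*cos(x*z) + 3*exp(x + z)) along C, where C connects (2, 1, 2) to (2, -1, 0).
-3*exp(4) + 5*sin(4) - 1 + cos(4) + 3*exp(2)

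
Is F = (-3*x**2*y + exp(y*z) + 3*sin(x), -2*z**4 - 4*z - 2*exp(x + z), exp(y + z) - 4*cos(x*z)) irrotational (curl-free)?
No, ∇×F = (8*z**3 + 2*exp(x + z) + exp(y + z) + 4, y*exp(y*z) - 4*z*sin(x*z), 3*x**2 - z*exp(y*z) - 2*exp(x + z))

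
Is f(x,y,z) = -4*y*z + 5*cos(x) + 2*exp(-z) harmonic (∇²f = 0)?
No, ∇²f = -5*cos(x) + 2*exp(-z)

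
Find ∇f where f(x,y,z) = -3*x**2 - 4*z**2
(-6*x, 0, -8*z)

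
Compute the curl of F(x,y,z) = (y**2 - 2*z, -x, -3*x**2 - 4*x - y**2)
(-2*y, 6*x + 2, -2*y - 1)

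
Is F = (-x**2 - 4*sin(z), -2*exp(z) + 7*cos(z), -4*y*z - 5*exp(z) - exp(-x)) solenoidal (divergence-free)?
No, ∇·F = -2*x - 4*y - 5*exp(z)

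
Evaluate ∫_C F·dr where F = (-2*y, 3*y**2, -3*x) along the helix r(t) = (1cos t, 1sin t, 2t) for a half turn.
pi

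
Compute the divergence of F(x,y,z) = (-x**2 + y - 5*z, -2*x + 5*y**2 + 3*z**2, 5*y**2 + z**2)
-2*x + 10*y + 2*z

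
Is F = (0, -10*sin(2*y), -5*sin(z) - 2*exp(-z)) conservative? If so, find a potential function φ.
Yes, F is conservative. φ = 5*cos(2*y) + 5*cos(z) + 2*exp(-z)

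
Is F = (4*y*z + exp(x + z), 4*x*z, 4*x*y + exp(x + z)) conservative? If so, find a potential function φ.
Yes, F is conservative. φ = 4*x*y*z + exp(x + z)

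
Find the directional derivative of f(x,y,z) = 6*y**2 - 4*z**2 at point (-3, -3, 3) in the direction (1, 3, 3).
-180*sqrt(19)/19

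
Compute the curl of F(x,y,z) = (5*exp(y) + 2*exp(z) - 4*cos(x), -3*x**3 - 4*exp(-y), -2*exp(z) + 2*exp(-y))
(-2*exp(-y), 2*exp(z), -9*x**2 - 5*exp(y))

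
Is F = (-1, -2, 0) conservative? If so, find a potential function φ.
Yes, F is conservative. φ = -x - 2*y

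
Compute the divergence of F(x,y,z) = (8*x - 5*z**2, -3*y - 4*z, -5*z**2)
5 - 10*z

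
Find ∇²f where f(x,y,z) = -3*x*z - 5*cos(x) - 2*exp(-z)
5*cos(x) - 2*exp(-z)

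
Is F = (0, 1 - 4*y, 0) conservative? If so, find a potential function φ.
Yes, F is conservative. φ = y*(1 - 2*y)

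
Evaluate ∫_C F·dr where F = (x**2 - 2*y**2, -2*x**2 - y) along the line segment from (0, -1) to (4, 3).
-44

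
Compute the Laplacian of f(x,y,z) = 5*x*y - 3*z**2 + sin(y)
-sin(y) - 6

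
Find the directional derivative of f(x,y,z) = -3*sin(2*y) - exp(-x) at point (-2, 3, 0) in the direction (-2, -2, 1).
-2*exp(2)/3 + 4*cos(6)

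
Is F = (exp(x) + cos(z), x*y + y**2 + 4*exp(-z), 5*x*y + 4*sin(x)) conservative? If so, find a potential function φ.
No, ∇×F = (5*x + 4*exp(-z), -5*y - sin(z) - 4*cos(x), y) ≠ 0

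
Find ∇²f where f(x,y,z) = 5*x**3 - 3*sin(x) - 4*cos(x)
30*x + 3*sin(x) + 4*cos(x)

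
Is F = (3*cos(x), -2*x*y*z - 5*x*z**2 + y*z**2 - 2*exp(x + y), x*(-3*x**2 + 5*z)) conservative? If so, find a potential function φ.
No, ∇×F = (2*x*y + 10*x*z - 2*y*z, 9*x**2 - 5*z, -2*y*z - 5*z**2 - 2*exp(x + y)) ≠ 0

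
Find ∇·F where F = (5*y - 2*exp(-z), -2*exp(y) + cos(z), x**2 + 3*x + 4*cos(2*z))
-2*exp(y) - 8*sin(2*z)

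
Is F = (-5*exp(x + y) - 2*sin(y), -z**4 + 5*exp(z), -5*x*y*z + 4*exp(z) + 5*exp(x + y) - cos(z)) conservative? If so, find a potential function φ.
No, ∇×F = (-5*x*z + 4*z**3 - 5*exp(z) + 5*exp(x + y), 5*y*z - 5*exp(x + y), 5*exp(x + y) + 2*cos(y)) ≠ 0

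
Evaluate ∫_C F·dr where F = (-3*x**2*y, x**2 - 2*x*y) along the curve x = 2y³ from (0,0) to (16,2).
-256384/35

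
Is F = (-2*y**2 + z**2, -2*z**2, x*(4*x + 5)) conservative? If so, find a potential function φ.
No, ∇×F = (4*z, -8*x + 2*z - 5, 4*y) ≠ 0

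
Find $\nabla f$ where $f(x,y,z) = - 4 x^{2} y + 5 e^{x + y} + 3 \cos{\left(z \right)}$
(-8*x*y + 5*exp(x + y), -4*x**2 + 5*exp(x + y), -3*sin(z))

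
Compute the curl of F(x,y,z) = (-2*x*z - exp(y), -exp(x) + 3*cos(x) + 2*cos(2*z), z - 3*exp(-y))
(4*sin(2*z) + 3*exp(-y), -2*x, -exp(x) + exp(y) - 3*sin(x))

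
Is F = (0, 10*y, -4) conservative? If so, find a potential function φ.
Yes, F is conservative. φ = 5*y**2 - 4*z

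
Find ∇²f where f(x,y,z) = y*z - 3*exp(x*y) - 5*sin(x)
-3*x**2*exp(x*y) - 3*y**2*exp(x*y) + 5*sin(x)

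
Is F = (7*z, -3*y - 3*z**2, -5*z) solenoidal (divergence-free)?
No, ∇·F = -8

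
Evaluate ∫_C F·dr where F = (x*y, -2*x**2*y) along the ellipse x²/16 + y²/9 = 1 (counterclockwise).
0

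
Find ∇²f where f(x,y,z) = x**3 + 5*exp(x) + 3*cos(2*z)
6*x + 5*exp(x) - 12*cos(2*z)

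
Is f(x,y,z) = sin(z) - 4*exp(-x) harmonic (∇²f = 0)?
No, ∇²f = -sin(z) - 4*exp(-x)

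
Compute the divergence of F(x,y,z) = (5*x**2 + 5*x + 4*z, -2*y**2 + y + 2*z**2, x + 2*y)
10*x - 4*y + 6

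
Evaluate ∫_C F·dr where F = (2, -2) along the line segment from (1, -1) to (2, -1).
2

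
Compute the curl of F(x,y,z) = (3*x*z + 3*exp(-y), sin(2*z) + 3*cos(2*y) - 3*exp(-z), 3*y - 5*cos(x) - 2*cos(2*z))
(-2*cos(2*z) + 3 - 3*exp(-z), 3*x - 5*sin(x), 3*exp(-y))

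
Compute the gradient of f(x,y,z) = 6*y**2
(0, 12*y, 0)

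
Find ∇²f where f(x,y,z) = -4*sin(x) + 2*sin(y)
4*sin(x) - 2*sin(y)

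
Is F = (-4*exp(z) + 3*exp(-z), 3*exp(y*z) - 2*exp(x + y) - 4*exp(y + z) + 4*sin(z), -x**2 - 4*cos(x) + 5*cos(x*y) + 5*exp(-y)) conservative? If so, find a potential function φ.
No, ∇×F = (-5*x*sin(x*y) - 3*y*exp(y*z) + 4*exp(y + z) - 4*cos(z) - 5*exp(-y), 2*x + 5*y*sin(x*y) - 4*exp(z) - 4*sin(x) - 3*exp(-z), -2*exp(x + y)) ≠ 0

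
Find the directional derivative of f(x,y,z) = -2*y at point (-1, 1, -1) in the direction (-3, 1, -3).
-2*sqrt(19)/19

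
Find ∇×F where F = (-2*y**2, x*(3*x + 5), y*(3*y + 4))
(6*y + 4, 0, 6*x + 4*y + 5)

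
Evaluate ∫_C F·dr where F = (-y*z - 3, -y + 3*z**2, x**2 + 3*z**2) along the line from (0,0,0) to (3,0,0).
-9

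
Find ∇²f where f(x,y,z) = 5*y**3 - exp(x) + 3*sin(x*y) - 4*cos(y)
-3*x**2*sin(x*y) - 3*y**2*sin(x*y) + 30*y - exp(x) + 4*cos(y)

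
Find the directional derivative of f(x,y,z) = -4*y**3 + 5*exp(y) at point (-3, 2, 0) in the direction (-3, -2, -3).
sqrt(22)*(48 - 5*exp(2))/11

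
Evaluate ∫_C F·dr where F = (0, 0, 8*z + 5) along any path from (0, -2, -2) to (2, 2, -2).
0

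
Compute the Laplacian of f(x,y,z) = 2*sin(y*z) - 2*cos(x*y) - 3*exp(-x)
(2*(x**2*cos(x*y) - y**2*sin(y*z) + y**2*cos(x*y) - z**2*sin(y*z))*exp(x) - 3)*exp(-x)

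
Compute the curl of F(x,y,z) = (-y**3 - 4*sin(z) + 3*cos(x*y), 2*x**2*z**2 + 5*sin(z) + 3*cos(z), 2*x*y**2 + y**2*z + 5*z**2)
(-4*x**2*z + 4*x*y + 2*y*z + 3*sin(z) - 5*cos(z), -2*y**2 - 4*cos(z), 4*x*z**2 + 3*x*sin(x*y) + 3*y**2)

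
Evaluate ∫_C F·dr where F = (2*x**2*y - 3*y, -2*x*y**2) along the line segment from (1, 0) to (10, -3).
-2529/2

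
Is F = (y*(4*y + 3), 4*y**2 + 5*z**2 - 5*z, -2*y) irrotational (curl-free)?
No, ∇×F = (3 - 10*z, 0, -8*y - 3)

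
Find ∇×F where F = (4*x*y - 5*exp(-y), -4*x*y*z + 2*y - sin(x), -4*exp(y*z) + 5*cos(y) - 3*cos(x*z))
(4*x*y - 4*z*exp(y*z) - 5*sin(y), -3*z*sin(x*z), -4*x - 4*y*z - cos(x) - 5*exp(-y))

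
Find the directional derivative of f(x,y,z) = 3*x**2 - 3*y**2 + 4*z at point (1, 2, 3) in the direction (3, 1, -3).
-6*sqrt(19)/19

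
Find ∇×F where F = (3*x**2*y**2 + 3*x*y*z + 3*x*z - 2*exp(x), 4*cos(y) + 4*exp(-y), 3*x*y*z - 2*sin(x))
(3*x*z, 3*x*y + 3*x - 3*y*z + 2*cos(x), 3*x*(-2*x*y - z))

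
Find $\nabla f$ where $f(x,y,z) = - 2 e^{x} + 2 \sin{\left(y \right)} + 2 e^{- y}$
(-2*exp(x), 2*cos(y) - 2*exp(-y), 0)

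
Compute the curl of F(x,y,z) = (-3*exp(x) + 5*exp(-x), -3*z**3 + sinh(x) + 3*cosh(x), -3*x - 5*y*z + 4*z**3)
(z*(9*z - 5), 3, 3*sinh(x) + cosh(x))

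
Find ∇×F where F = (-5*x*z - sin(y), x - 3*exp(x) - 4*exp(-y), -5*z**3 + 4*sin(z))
(0, -5*x, -3*exp(x) + cos(y) + 1)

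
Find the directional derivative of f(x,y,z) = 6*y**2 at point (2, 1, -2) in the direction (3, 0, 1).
0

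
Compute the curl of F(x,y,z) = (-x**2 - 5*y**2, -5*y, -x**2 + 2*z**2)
(0, 2*x, 10*y)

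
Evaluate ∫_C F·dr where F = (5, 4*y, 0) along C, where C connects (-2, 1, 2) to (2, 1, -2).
20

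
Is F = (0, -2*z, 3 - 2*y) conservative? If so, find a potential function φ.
Yes, F is conservative. φ = z*(3 - 2*y)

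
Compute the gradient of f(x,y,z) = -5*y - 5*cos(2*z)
(0, -5, 10*sin(2*z))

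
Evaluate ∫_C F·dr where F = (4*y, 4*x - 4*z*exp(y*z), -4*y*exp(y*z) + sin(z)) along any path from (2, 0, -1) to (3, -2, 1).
-20 - 4*exp(-2)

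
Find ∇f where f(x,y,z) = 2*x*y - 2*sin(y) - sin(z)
(2*y, 2*x - 2*cos(y), -cos(z))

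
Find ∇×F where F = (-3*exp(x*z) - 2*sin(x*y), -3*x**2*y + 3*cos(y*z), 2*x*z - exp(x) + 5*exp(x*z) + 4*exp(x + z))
(3*y*sin(y*z), -3*x*exp(x*z) - 5*z*exp(x*z) - 2*z + exp(x) - 4*exp(x + z), 2*x*(-3*y + cos(x*y)))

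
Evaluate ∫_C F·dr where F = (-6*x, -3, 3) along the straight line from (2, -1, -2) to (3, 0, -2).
-18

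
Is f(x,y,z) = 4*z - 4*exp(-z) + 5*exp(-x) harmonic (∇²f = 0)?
No, ∇²f = -4*exp(-z) + 5*exp(-x)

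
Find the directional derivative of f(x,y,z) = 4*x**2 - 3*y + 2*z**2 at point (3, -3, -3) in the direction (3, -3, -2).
105*sqrt(22)/22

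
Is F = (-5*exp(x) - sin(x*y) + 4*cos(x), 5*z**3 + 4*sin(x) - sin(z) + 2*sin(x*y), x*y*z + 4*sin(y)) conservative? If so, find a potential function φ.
No, ∇×F = (x*z - 15*z**2 + 4*cos(y) + cos(z), -y*z, x*cos(x*y) + 2*y*cos(x*y) + 4*cos(x)) ≠ 0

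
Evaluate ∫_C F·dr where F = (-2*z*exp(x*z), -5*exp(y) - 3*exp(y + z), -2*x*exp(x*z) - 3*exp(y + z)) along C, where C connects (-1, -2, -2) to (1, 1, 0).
-8*E - 2 + 3*exp(-4) + 5*exp(-2) + 2*exp(2)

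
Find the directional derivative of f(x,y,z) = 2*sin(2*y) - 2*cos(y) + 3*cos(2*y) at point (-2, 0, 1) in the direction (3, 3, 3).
4*sqrt(3)/3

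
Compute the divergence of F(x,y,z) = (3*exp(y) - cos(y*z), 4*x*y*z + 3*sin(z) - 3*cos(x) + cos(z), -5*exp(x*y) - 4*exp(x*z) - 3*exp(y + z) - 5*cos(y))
4*x*z - 4*x*exp(x*z) - 3*exp(y + z)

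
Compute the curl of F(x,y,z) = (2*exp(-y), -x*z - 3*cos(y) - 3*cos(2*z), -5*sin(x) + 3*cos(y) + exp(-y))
(x - 3*sin(y) - 6*sin(2*z) - exp(-y), 5*cos(x), -z + 2*exp(-y))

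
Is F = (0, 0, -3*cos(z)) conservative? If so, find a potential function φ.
Yes, F is conservative. φ = -3*sin(z)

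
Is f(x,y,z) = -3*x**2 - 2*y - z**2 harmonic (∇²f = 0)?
No, ∇²f = -8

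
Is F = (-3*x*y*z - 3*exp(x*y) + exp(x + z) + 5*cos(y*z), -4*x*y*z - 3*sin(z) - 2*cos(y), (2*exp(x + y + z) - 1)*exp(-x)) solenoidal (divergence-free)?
No, ∇·F = -4*x*z - 3*y*z - 3*y*exp(x*y) + exp(x + z) + 2*exp(y + z) + 2*sin(y)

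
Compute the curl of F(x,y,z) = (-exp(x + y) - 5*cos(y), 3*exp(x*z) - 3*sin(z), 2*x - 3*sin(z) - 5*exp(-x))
(-3*x*exp(x*z) + 3*cos(z), -2 - 5*exp(-x), 3*z*exp(x*z) + exp(x + y) - 5*sin(y))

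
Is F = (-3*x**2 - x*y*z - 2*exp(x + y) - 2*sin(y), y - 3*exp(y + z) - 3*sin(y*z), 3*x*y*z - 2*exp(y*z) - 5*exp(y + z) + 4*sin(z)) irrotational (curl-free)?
No, ∇×F = (3*x*z + 3*y*cos(y*z) - 2*z*exp(y*z) - 2*exp(y + z), y*(-x - 3*z), x*z + 2*exp(x + y) + 2*cos(y))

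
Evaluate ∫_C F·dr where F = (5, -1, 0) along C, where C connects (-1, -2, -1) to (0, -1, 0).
4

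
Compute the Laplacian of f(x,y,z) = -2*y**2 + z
-4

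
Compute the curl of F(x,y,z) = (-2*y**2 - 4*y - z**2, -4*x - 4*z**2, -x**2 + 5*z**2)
(8*z, 2*x - 2*z, 4*y)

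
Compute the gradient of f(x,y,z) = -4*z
(0, 0, -4)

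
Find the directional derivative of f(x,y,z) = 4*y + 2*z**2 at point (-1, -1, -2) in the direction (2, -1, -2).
4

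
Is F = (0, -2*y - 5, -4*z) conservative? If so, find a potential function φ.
Yes, F is conservative. φ = -y**2 - 5*y - 2*z**2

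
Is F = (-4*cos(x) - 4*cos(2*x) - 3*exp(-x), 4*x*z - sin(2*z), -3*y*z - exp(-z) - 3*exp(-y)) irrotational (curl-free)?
No, ∇×F = (-4*x - 3*z + 2*cos(2*z) + 3*exp(-y), 0, 4*z)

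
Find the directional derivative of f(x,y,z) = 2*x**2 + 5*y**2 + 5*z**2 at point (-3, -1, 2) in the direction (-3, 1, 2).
33*sqrt(14)/7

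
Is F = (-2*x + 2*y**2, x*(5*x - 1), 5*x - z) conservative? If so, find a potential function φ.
No, ∇×F = (0, -5, 10*x - 4*y - 1) ≠ 0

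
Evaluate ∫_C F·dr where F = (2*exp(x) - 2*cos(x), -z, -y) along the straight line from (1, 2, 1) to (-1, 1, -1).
-4*sinh(1) + 3 + 4*sin(1)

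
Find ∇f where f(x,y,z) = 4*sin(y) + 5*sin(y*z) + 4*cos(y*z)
(0, -4*z*sin(y*z) + 5*z*cos(y*z) + 4*cos(y), y*(-4*sin(y*z) + 5*cos(y*z)))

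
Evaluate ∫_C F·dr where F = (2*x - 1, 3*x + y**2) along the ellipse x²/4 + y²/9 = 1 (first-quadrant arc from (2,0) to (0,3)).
7 + 9*pi/2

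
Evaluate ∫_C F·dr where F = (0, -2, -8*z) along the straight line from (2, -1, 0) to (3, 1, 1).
-8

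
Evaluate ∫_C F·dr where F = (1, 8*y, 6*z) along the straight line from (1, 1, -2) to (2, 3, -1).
24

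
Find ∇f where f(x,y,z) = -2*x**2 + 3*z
(-4*x, 0, 3)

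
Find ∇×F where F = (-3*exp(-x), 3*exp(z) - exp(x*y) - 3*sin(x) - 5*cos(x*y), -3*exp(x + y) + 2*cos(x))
(-3*exp(z) - 3*exp(x + y), 3*exp(x + y) + 2*sin(x), -y*exp(x*y) + 5*y*sin(x*y) - 3*cos(x))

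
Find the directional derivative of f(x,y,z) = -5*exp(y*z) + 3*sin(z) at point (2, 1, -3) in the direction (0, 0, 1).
3*cos(3) - 5*exp(-3)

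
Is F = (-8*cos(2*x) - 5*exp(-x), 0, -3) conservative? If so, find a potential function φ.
Yes, F is conservative. φ = -3*z - 4*sin(2*x) + 5*exp(-x)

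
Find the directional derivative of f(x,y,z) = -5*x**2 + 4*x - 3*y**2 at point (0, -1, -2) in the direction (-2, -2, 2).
-10*sqrt(3)/3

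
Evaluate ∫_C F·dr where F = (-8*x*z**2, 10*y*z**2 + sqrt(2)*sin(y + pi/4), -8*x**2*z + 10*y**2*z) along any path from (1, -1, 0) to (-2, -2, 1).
-sqrt(2)*sin(pi/4 + 2) + sqrt(2)*sin(pi/4 + 1) + 4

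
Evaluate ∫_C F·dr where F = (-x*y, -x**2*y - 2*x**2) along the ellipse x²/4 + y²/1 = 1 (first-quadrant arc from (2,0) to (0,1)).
-5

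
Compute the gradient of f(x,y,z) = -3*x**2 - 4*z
(-6*x, 0, -4)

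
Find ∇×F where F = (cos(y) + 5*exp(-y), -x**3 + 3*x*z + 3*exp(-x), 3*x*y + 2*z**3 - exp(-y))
(exp(-y), -3*y, -3*x**2 + 3*z + sin(y) + 5*exp(-y) - 3*exp(-x))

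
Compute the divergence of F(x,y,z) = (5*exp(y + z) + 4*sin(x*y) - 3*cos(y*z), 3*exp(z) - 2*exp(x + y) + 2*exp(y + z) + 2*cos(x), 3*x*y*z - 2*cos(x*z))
3*x*y + 2*x*sin(x*z) + 4*y*cos(x*y) - 2*exp(x + y) + 2*exp(y + z)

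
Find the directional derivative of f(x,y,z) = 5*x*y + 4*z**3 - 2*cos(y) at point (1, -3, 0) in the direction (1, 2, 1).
-sqrt(6)*(4*sin(3) + 5)/6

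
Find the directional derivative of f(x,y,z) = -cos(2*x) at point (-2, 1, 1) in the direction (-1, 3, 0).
sqrt(10)*sin(4)/5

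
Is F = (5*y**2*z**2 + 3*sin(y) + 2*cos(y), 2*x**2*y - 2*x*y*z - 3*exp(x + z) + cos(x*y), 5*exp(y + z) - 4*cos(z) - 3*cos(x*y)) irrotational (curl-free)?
No, ∇×F = (2*x*y + 3*x*sin(x*y) + 3*exp(x + z) + 5*exp(y + z), y*(10*y*z - 3*sin(x*y)), 4*x*y - 10*y*z**2 - 2*y*z - y*sin(x*y) - 3*exp(x + z) + 2*sin(y) - 3*cos(y))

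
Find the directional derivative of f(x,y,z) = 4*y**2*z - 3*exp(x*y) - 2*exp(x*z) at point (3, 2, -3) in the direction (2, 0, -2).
sqrt(2)*(-3*exp(15) - 8*exp(9) + 6)*exp(-9)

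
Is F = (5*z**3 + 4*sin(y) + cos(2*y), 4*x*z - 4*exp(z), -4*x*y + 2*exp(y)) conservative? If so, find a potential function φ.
No, ∇×F = (-8*x + 2*exp(y) + 4*exp(z), 4*y + 15*z**2, 4*z + 2*sin(2*y) - 4*cos(y)) ≠ 0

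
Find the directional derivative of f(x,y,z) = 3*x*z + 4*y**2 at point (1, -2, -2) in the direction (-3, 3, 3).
-7*sqrt(3)/3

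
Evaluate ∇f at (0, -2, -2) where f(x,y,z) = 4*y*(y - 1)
(0, -20, 0)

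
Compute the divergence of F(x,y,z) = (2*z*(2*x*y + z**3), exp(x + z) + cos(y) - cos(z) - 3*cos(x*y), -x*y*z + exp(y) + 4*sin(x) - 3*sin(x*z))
-x*y + 3*x*sin(x*y) - 3*x*cos(x*z) + 4*y*z - sin(y)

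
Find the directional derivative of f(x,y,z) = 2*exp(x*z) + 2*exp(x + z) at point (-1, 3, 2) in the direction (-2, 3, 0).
4*sqrt(13)*(-exp(3) - 2)*exp(-2)/13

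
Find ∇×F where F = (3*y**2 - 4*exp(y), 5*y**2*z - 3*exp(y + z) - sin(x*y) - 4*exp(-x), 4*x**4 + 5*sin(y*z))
(-5*y**2 + 5*z*cos(y*z) + 3*exp(y + z), -16*x**3, -y*cos(x*y) - 6*y + 4*exp(y) + 4*exp(-x))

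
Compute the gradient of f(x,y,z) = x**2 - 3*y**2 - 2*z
(2*x, -6*y, -2)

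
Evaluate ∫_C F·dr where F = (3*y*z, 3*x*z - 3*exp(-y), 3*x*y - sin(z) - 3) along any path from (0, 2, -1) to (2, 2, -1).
-12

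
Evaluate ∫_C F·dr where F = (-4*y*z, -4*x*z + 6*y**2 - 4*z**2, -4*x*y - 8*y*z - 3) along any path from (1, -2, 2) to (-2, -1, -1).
-13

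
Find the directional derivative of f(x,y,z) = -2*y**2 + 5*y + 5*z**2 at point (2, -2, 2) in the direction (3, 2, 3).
43*sqrt(22)/11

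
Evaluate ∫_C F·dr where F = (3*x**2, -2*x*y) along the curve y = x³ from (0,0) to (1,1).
1/7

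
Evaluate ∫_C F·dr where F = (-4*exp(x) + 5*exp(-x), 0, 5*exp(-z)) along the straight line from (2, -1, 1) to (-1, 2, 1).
(-4*E + 5 + (-5 + 4*E)*exp(3))*exp(-2)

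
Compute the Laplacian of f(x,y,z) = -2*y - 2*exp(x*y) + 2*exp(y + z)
-2*x**2*exp(x*y) - 2*y**2*exp(x*y) + 4*exp(y + z)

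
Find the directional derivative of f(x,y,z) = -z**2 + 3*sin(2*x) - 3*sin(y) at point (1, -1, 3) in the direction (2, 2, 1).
-2 + 4*cos(2) - 2*cos(1)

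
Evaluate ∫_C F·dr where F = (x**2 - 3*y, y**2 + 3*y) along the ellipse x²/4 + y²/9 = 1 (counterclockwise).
18*pi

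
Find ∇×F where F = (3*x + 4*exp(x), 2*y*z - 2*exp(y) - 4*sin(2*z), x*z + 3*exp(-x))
(-2*y + 8*cos(2*z), -z + 3*exp(-x), 0)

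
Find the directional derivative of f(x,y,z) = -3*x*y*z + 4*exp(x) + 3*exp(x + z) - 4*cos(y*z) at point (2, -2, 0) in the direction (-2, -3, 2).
8*sqrt(17)*(3 - exp(2))/17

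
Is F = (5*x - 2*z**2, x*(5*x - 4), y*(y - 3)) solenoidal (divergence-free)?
No, ∇·F = 5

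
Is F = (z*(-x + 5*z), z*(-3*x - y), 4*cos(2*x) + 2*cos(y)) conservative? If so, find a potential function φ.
No, ∇×F = (3*x + y - 2*sin(y), -x + 10*z + 8*sin(2*x), -3*z) ≠ 0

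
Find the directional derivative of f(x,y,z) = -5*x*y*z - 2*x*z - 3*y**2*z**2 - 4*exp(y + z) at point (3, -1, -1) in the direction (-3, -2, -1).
6*sqrt(14)*(1 - 4*exp(2))*exp(-2)/7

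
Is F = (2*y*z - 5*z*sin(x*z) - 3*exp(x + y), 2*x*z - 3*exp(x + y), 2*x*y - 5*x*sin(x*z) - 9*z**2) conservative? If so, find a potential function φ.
Yes, F is conservative. φ = 2*x*y*z - 3*z**3 - 3*exp(x + y) + 5*cos(x*z)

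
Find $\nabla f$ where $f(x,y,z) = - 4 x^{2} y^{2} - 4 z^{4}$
(-8*x*y**2, -8*x**2*y, -16*z**3)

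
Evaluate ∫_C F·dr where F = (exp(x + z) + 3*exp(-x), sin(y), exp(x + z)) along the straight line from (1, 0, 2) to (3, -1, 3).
-exp(3) - cos(1) - 3*exp(-3) + 1 + 3*exp(-1) + exp(6)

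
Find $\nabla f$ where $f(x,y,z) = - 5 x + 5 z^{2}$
(-5, 0, 10*z)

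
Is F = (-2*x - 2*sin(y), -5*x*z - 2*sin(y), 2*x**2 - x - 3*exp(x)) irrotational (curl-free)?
No, ∇×F = (5*x, -4*x + 3*exp(x) + 1, -5*z + 2*cos(y))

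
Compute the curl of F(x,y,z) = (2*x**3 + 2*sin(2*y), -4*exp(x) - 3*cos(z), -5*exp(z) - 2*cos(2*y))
(4*sin(2*y) - 3*sin(z), 0, -4*exp(x) - 4*cos(2*y))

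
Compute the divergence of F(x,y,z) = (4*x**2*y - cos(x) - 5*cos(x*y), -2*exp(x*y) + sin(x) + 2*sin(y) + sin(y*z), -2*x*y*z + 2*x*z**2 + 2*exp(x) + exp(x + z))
6*x*y + 4*x*z - 2*x*exp(x*y) + 5*y*sin(x*y) + z*cos(y*z) + exp(x + z) + sin(x) + 2*cos(y)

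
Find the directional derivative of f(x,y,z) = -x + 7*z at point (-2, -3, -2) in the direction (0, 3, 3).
7*sqrt(2)/2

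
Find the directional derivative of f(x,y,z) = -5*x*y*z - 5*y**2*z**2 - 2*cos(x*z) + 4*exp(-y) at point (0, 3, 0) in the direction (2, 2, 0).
-2*sqrt(2)*exp(-3)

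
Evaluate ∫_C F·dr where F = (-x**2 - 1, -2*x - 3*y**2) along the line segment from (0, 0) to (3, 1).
-16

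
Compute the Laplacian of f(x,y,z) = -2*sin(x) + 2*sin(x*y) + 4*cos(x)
-2*x**2*sin(x*y) - 2*y**2*sin(x*y) + 2*sin(x) - 4*cos(x)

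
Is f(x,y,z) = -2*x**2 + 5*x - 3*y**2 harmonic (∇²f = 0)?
No, ∇²f = -10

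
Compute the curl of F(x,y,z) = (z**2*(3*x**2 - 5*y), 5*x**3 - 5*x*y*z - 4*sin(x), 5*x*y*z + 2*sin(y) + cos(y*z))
(5*x*y + 5*x*z - z*sin(y*z) + 2*cos(y), 3*z*(2*x**2 - 5*y), 15*x**2 - 5*y*z + 5*z**2 - 4*cos(x))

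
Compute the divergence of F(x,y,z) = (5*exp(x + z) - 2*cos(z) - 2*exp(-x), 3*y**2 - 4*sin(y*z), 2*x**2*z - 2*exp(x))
2*x**2 + 6*y - 4*z*cos(y*z) + 5*exp(x + z) + 2*exp(-x)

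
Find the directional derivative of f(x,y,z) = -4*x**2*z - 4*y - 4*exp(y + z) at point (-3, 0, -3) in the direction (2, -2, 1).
-172/3 + 4*exp(-3)/3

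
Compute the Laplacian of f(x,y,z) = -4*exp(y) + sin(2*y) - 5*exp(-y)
-4*exp(y) - 4*sin(2*y) - 5*exp(-y)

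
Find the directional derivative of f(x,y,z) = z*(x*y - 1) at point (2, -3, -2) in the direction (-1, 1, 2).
-4*sqrt(6)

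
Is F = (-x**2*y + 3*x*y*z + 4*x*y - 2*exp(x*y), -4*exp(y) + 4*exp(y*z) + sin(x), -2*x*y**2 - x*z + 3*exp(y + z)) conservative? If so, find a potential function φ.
No, ∇×F = (-4*x*y - 4*y*exp(y*z) + 3*exp(y + z), 3*x*y + 2*y**2 + z, x**2 - 3*x*z + 2*x*exp(x*y) - 4*x + cos(x)) ≠ 0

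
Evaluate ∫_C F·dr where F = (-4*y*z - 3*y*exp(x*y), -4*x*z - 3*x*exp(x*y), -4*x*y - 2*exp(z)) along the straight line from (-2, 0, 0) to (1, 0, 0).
0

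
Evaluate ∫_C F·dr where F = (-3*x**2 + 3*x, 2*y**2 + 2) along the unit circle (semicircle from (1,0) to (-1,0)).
2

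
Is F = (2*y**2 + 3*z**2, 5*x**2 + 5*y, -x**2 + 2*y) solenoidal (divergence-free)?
No, ∇·F = 5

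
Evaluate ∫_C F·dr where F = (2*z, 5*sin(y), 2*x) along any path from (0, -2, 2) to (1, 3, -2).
-4 + 5*cos(2) - 5*cos(3)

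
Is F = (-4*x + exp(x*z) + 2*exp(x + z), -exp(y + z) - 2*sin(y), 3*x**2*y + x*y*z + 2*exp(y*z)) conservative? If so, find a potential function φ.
No, ∇×F = (3*x**2 + x*z + 2*z*exp(y*z) + exp(y + z), -6*x*y + x*exp(x*z) - y*z + 2*exp(x + z), 0) ≠ 0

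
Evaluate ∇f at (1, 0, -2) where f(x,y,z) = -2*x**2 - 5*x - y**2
(-9, 0, 0)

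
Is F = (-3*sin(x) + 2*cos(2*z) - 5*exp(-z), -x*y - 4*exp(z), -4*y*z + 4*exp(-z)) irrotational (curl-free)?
No, ∇×F = (-4*z + 4*exp(z), -4*sin(2*z) + 5*exp(-z), -y)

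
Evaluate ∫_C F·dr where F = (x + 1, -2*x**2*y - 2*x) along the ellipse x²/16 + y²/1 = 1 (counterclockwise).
-8*pi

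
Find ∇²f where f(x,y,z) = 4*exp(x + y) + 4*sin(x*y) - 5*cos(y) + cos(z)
-4*x**2*sin(x*y) - 4*y**2*sin(x*y) + 8*exp(x + y) + 5*cos(y) - cos(z)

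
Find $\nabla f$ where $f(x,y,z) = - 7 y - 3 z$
(0, -7, -3)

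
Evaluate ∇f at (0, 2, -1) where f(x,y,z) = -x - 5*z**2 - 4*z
(-1, 0, 6)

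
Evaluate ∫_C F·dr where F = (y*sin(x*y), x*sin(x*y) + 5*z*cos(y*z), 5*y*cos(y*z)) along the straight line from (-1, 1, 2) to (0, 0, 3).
-5*sin(2) - 1 + cos(1)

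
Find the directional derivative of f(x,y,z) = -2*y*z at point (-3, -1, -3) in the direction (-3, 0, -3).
-sqrt(2)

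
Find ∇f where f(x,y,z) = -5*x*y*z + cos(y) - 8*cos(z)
(-5*y*z, -5*x*z - sin(y), -5*x*y + 8*sin(z))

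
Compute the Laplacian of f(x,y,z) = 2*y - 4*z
0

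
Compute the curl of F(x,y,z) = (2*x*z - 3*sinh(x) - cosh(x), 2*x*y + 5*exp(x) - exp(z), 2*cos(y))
(exp(z) - 2*sin(y), 2*x, 2*y + 5*exp(x))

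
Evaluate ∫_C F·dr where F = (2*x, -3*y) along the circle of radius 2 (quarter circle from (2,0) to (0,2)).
-10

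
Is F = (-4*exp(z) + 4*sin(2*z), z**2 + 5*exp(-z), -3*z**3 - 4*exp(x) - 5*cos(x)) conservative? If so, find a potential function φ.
No, ∇×F = (-2*z + 5*exp(-z), 4*exp(x) - 4*exp(z) - 5*sin(x) + 8*cos(2*z), 0) ≠ 0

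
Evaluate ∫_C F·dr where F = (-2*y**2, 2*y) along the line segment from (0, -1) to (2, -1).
-4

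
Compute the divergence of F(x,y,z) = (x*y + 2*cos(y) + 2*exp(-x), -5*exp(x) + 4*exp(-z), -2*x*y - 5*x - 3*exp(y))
y - 2*exp(-x)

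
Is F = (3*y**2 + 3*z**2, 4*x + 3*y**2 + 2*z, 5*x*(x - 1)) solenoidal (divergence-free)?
No, ∇·F = 6*y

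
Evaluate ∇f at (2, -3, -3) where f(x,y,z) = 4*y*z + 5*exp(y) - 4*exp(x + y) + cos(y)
(-4*exp(-1), -12 - 4*exp(-1) + sin(3) + 5*exp(-3), -12)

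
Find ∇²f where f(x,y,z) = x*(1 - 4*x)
-8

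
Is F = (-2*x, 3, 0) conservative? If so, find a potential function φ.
Yes, F is conservative. φ = -x**2 + 3*y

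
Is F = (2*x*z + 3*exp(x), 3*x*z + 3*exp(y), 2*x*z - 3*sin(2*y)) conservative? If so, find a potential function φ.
No, ∇×F = (-3*x - 6*cos(2*y), 2*x - 2*z, 3*z) ≠ 0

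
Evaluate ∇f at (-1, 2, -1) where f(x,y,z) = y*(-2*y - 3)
(0, -11, 0)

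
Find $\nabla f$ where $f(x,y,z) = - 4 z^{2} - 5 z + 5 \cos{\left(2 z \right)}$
(0, 0, -8*z - 10*sin(2*z) - 5)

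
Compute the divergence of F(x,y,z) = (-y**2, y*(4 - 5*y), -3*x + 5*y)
4 - 10*y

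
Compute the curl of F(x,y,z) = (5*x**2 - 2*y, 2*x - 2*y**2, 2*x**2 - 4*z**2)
(0, -4*x, 4)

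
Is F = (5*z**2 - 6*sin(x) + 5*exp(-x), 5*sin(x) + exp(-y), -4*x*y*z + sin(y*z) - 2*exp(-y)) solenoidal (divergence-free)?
No, ∇·F = -4*x*y + y*cos(y*z) - 6*cos(x) - exp(-y) - 5*exp(-x)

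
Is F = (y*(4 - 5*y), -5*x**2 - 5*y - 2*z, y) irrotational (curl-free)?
No, ∇×F = (3, 0, -10*x + 10*y - 4)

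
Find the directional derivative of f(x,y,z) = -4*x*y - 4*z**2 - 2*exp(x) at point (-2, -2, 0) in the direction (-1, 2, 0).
2*sqrt(5)*(1 + 4*exp(2))*exp(-2)/5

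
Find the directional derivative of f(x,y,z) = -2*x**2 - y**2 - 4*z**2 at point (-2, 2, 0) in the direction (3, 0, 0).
8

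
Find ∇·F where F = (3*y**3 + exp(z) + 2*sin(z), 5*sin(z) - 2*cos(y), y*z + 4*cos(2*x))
y + 2*sin(y)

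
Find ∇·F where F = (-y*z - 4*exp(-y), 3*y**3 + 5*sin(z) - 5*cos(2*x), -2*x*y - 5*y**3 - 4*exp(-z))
9*y**2 + 4*exp(-z)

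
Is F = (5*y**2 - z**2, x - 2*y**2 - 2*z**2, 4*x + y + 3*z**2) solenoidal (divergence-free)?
No, ∇·F = -4*y + 6*z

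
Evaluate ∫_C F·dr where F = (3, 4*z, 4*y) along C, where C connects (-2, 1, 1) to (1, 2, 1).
13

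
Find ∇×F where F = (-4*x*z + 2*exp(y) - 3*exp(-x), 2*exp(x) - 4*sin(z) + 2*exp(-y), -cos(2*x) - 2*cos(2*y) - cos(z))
(4*sin(2*y) + 4*cos(z), -4*x - 2*sin(2*x), 2*exp(x) - 2*exp(y))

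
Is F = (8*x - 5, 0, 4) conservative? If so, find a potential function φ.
Yes, F is conservative. φ = 4*x**2 - 5*x + 4*z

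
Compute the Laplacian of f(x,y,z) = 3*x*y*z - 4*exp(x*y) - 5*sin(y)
-4*x**2*exp(x*y) - 4*y**2*exp(x*y) + 5*sin(y)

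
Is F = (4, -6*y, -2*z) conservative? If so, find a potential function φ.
Yes, F is conservative. φ = 4*x - 3*y**2 - z**2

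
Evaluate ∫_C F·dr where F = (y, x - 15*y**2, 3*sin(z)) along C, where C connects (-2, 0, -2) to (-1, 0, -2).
0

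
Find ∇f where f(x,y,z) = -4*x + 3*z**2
(-4, 0, 6*z)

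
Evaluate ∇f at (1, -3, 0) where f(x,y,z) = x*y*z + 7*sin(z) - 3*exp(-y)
(0, 3*exp(3), 4)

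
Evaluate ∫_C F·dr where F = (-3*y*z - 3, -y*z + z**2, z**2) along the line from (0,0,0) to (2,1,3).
-1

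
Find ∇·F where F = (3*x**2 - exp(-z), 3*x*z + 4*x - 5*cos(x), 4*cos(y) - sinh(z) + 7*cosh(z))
6*x + 7*sinh(z) - cosh(z)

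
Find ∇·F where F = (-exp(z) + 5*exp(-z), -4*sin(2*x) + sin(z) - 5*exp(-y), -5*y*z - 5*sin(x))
-5*y + 5*exp(-y)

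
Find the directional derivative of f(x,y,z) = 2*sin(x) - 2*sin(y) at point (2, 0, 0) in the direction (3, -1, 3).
2*sqrt(19)*(3*cos(2) + 1)/19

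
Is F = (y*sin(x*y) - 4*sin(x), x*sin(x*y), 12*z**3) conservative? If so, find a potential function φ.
Yes, F is conservative. φ = 3*z**4 + 4*cos(x) - cos(x*y)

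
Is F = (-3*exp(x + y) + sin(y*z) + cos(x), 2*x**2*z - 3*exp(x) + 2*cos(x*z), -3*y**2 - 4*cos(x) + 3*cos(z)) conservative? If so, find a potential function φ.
No, ∇×F = (-2*x**2 + 2*x*sin(x*z) - 6*y, y*cos(y*z) - 4*sin(x), 4*x*z - 2*z*sin(x*z) - z*cos(y*z) - 3*exp(x) + 3*exp(x + y)) ≠ 0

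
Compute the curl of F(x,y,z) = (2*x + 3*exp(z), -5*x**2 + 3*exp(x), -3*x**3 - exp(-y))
(exp(-y), 9*x**2 + 3*exp(z), -10*x + 3*exp(x))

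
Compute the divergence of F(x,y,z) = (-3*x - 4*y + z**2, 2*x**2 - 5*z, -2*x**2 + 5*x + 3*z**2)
6*z - 3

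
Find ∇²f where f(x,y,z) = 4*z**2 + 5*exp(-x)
8 + 5*exp(-x)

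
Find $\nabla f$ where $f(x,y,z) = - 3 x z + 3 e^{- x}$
(-3*z - 3*exp(-x), 0, -3*x)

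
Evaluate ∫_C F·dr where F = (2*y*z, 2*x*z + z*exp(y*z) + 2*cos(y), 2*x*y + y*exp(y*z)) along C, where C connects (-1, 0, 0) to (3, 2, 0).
2*sin(2)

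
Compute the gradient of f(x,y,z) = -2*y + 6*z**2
(0, -2, 12*z)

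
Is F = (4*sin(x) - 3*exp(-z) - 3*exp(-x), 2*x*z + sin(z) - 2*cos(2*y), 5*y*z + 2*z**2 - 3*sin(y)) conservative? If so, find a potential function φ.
No, ∇×F = (-2*x + 5*z - 3*cos(y) - cos(z), 3*exp(-z), 2*z) ≠ 0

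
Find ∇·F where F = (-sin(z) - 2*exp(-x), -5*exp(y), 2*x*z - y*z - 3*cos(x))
2*x - y - 5*exp(y) + 2*exp(-x)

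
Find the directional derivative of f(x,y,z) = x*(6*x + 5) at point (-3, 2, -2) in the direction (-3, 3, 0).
31*sqrt(2)/2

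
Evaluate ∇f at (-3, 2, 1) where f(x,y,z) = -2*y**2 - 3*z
(0, -8, -3)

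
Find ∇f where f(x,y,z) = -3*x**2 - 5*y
(-6*x, -5, 0)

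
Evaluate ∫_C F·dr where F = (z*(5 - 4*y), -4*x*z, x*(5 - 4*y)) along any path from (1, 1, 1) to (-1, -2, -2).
25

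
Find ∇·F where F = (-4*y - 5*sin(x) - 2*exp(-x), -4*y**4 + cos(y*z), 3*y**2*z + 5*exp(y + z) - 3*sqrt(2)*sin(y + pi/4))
-16*y**3 + 3*y**2 - z*sin(y*z) + 5*exp(y + z) - 5*cos(x) + 2*exp(-x)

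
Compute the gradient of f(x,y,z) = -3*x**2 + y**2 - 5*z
(-6*x, 2*y, -5)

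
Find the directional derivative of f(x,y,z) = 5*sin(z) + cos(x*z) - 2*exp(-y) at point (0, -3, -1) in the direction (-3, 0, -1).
-sqrt(10)*cos(1)/2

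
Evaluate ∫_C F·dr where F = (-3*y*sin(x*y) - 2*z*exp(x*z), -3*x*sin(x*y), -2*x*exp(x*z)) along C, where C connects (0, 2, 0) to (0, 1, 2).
0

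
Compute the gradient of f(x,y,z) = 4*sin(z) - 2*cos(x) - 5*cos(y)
(2*sin(x), 5*sin(y), 4*cos(z))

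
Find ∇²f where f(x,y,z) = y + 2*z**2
4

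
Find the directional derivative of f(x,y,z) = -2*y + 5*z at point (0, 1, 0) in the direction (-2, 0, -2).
-5*sqrt(2)/2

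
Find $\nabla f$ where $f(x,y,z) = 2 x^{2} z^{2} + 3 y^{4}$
(4*x*z**2, 12*y**3, 4*x**2*z)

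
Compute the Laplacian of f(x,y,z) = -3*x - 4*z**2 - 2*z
-8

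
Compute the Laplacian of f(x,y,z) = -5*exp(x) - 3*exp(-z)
-5*exp(x) - 3*exp(-z)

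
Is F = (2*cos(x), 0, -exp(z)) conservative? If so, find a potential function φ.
Yes, F is conservative. φ = -exp(z) + 2*sin(x)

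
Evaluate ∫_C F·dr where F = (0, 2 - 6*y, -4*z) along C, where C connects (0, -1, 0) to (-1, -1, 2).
-8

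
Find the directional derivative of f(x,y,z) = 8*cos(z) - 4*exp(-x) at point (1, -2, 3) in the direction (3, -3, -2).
2*sqrt(22)*(4*E*sin(3) + 3)*exp(-1)/11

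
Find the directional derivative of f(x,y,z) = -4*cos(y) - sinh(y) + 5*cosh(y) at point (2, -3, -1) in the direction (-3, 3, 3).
-sqrt(3)*(4*sin(3) + cosh(3) + 5*sinh(3))/3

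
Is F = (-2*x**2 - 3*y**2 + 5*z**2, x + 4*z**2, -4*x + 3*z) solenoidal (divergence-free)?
No, ∇·F = 3 - 4*x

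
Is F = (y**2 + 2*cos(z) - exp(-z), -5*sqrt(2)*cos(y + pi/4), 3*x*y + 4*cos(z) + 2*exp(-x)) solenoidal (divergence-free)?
No, ∇·F = -4*sin(z) + 5*sqrt(2)*sin(y + pi/4)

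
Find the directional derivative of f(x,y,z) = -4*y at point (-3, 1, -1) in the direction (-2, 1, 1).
-2*sqrt(6)/3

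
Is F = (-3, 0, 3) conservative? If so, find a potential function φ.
Yes, F is conservative. φ = -3*x + 3*z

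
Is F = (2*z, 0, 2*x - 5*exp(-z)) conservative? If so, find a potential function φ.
Yes, F is conservative. φ = 2*x*z + 5*exp(-z)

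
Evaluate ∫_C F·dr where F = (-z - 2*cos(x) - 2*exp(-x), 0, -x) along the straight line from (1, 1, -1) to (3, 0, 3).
-10 - 2*exp(-1) - 2*sin(3) + 2*exp(-3) + 2*sin(1)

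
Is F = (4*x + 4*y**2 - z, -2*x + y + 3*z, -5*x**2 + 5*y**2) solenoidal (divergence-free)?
No, ∇·F = 5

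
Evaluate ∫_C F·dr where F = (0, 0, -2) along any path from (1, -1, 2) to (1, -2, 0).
4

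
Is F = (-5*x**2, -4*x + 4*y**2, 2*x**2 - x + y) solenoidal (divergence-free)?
No, ∇·F = -10*x + 8*y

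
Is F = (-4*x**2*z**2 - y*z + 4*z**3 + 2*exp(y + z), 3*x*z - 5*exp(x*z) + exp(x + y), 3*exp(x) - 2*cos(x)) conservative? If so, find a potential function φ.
No, ∇×F = (x*(5*exp(x*z) - 3), -8*x**2*z - y + 12*z**2 - 3*exp(x) + 2*exp(y + z) - 2*sin(x), -5*z*exp(x*z) + 4*z + exp(x + y) - 2*exp(y + z)) ≠ 0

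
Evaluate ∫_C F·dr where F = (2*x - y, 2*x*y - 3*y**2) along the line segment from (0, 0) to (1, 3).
-43/2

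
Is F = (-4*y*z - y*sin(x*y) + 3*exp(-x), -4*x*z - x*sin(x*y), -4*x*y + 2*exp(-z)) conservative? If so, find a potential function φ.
Yes, F is conservative. φ = -4*x*y*z + cos(x*y) - 2*exp(-z) - 3*exp(-x)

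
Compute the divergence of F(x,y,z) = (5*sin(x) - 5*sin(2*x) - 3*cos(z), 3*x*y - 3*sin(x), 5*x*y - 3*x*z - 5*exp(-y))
5*cos(x) - 10*cos(2*x)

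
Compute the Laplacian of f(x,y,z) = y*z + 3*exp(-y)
3*exp(-y)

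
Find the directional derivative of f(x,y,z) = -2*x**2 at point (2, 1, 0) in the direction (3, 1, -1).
-24*sqrt(11)/11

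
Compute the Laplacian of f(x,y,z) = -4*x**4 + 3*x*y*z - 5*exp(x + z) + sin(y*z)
-48*x**2 - y**2*sin(y*z) - z**2*sin(y*z) - 10*exp(x + z)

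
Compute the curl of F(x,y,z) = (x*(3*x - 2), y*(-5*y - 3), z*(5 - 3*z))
(0, 0, 0)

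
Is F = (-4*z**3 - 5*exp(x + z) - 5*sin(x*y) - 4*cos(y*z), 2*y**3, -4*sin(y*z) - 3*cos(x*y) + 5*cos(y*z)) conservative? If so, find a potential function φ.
No, ∇×F = (3*x*sin(x*y) - 5*z*sin(y*z) - 4*z*cos(y*z), -3*y*sin(x*y) + 4*y*sin(y*z) - 12*z**2 - 5*exp(x + z), 5*x*cos(x*y) - 4*z*sin(y*z)) ≠ 0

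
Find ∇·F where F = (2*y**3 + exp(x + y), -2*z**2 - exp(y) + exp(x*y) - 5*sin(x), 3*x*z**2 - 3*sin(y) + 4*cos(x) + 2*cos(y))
6*x*z + x*exp(x*y) - exp(y) + exp(x + y)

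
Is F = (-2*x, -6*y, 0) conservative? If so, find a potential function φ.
Yes, F is conservative. φ = -x**2 - 3*y**2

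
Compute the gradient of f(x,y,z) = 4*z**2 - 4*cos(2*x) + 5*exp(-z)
(8*sin(2*x), 0, 8*z - 5*exp(-z))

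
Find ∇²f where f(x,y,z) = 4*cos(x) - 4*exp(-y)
-4*cos(x) - 4*exp(-y)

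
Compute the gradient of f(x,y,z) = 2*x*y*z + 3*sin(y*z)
(2*y*z, z*(2*x + 3*cos(y*z)), y*(2*x + 3*cos(y*z)))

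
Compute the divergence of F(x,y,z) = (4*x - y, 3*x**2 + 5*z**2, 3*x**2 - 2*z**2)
4 - 4*z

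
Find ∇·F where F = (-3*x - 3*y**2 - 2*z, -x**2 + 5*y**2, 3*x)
10*y - 3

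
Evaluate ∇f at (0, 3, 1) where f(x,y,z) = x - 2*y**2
(1, -12, 0)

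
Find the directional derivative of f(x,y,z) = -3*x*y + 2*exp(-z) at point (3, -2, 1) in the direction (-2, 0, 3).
6*sqrt(13)*(-2*E - 1)*exp(-1)/13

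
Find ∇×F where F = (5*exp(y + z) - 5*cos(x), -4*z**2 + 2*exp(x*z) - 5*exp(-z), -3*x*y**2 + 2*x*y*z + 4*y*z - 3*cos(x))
(-6*x*y + 2*x*z - 2*x*exp(x*z) + 12*z - 5*exp(-z), 3*y**2 - 2*y*z + 5*exp(y + z) - 3*sin(x), 2*z*exp(x*z) - 5*exp(y + z))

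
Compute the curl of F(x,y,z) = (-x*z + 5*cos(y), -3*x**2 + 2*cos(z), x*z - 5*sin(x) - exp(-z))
(2*sin(z), -x - z + 5*cos(x), -6*x + 5*sin(y))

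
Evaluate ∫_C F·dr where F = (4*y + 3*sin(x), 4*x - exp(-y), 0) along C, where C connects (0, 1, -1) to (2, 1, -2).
11 - 3*cos(2)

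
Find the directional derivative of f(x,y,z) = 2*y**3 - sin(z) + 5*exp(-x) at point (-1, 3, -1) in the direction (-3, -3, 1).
sqrt(19)*(-162 - cos(1) + 15*E)/19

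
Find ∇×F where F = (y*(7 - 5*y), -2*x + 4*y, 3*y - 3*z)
(3, 0, 10*y - 9)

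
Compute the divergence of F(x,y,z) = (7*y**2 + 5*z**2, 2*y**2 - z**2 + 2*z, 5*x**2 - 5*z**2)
4*y - 10*z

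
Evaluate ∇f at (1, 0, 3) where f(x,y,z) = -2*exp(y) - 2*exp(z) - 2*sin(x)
(-2*cos(1), -2, -2*exp(3))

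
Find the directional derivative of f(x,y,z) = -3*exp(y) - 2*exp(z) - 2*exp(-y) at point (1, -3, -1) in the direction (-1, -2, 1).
sqrt(6)*(-2*exp(6) - exp(2) + 3)*exp(-3)/3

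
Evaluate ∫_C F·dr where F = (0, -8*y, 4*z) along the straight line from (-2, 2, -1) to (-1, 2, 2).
6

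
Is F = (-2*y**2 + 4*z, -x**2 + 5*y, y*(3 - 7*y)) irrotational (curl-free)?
No, ∇×F = (3 - 14*y, 4, -2*x + 4*y)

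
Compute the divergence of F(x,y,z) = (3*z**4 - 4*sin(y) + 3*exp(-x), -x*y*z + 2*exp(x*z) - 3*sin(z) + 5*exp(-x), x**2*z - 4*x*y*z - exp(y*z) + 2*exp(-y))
x**2 - 4*x*y - x*z - y*exp(y*z) - 3*exp(-x)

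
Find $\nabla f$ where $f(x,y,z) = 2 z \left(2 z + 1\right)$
(0, 0, 8*z + 2)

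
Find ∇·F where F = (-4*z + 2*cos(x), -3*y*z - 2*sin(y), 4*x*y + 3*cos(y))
-3*z - 2*sin(x) - 2*cos(y)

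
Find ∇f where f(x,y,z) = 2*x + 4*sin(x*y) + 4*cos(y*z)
(4*y*cos(x*y) + 2, 4*x*cos(x*y) - 4*z*sin(y*z), -4*y*sin(y*z))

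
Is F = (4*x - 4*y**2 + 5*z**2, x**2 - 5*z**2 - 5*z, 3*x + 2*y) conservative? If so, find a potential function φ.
No, ∇×F = (10*z + 7, 10*z - 3, 2*x + 8*y) ≠ 0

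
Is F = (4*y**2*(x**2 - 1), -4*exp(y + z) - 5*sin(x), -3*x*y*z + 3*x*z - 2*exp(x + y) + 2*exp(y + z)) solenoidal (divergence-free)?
No, ∇·F = 8*x*y**2 - 3*x*y + 3*x - 2*exp(y + z)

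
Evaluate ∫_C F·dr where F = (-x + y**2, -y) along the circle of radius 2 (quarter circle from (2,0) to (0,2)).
-16/3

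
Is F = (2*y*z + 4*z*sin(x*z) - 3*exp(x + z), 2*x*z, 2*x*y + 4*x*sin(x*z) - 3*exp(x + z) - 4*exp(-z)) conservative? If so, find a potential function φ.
Yes, F is conservative. φ = 2*x*y*z - 3*exp(x + z) - 4*cos(x*z) + 4*exp(-z)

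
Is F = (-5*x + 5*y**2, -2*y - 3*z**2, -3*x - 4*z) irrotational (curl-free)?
No, ∇×F = (6*z, 3, -10*y)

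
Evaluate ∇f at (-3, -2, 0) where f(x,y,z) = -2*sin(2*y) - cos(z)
(0, -4*cos(4), 0)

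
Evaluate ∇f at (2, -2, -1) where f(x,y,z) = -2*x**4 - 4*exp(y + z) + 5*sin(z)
(-64, -4*exp(-3), -4*exp(-3) + 5*cos(1))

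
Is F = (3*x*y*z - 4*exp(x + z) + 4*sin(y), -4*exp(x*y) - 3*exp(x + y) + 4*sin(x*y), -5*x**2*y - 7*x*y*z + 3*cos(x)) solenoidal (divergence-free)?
No, ∇·F = -7*x*y - 4*x*exp(x*y) + 4*x*cos(x*y) + 3*y*z - 3*exp(x + y) - 4*exp(x + z)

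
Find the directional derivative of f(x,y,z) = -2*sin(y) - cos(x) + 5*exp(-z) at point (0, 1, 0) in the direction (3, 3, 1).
-sqrt(19)*(6*cos(1) + 5)/19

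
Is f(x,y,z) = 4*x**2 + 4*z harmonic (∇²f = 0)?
No, ∇²f = 8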